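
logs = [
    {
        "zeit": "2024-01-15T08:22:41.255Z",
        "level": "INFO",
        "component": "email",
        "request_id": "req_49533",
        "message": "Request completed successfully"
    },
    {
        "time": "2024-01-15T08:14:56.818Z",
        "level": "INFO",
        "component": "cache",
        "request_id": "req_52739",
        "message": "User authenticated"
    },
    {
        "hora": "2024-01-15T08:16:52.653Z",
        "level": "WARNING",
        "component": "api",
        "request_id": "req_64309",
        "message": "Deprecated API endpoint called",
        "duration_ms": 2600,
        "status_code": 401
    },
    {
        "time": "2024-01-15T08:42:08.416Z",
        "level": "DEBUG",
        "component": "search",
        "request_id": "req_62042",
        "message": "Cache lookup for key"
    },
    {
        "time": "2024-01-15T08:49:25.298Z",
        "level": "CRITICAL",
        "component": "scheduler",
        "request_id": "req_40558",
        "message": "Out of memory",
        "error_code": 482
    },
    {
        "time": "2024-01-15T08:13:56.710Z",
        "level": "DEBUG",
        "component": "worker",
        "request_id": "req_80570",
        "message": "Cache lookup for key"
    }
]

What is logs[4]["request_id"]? "req_40558"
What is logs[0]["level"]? "INFO"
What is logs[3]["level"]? "DEBUG"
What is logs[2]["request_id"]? "req_64309"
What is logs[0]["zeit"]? "2024-01-15T08:22:41.255Z"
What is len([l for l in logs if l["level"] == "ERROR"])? 0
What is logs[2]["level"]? "WARNING"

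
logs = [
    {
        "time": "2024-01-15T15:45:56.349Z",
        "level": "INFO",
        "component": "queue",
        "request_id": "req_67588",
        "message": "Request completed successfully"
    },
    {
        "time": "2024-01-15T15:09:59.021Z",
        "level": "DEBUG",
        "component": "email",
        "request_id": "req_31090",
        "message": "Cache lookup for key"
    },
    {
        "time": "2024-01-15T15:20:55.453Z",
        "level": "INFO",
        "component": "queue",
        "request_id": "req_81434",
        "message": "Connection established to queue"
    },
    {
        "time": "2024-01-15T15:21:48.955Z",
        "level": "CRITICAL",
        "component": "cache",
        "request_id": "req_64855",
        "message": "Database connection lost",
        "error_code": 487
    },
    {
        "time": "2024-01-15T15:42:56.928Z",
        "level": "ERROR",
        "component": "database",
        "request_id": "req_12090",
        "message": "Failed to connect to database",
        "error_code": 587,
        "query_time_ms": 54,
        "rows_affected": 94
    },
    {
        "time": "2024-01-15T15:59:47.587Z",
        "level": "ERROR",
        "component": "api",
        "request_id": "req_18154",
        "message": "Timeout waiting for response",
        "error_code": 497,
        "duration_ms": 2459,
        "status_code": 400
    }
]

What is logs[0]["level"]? "INFO"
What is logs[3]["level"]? "CRITICAL"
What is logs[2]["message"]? "Connection established to queue"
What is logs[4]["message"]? "Failed to connect to database"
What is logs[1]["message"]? "Cache lookup for key"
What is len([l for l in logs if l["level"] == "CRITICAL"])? 1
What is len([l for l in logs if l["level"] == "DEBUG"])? 1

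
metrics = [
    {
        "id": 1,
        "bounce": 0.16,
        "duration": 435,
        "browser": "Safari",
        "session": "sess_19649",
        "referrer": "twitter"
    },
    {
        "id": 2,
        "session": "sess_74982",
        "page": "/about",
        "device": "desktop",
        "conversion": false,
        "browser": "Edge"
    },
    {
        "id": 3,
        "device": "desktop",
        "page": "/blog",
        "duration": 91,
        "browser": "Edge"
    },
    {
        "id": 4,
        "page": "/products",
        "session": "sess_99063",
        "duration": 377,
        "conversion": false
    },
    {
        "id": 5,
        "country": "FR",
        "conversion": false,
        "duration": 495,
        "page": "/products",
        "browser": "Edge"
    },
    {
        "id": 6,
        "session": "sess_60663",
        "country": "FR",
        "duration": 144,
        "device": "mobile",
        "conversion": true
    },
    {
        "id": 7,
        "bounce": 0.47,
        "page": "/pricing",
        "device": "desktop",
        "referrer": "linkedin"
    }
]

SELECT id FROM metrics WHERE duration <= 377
[3, 4, 6]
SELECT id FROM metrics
[1, 2, 3, 4, 5, 6, 7]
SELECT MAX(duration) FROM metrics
495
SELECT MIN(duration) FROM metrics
91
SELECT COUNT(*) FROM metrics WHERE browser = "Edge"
3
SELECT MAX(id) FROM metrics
7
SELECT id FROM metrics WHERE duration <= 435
[1, 3, 4, 6]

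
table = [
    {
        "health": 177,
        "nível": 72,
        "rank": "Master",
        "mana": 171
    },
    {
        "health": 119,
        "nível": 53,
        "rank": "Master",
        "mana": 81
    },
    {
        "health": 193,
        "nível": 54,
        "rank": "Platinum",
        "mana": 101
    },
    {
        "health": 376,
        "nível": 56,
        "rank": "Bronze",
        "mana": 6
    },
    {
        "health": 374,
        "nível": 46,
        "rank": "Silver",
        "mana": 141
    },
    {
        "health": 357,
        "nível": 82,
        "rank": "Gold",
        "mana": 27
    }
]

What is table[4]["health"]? 374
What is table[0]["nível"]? 72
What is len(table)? 6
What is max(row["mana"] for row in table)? 171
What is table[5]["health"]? 357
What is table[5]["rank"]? "Gold"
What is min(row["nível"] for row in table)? 46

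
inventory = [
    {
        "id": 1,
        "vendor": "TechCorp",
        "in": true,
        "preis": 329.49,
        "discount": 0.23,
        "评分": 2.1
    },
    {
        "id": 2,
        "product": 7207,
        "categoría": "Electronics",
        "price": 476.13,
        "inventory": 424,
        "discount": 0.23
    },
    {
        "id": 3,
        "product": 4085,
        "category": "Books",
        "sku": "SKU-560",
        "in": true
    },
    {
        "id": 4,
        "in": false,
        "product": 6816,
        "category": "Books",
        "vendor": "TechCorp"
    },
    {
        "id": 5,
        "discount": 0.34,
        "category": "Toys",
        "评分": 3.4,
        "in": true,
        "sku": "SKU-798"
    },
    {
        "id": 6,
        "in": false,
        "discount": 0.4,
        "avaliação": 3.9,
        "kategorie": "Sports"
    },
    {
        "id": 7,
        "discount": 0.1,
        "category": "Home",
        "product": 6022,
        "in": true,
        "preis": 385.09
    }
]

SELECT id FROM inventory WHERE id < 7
[1, 2, 3, 4, 5, 6]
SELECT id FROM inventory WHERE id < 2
[1]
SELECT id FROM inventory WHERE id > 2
[3, 4, 5, 6, 7]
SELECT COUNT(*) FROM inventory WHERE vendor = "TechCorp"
2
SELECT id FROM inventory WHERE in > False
[1, 3, 5, 7]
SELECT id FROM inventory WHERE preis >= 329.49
[1, 7]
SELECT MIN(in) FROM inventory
False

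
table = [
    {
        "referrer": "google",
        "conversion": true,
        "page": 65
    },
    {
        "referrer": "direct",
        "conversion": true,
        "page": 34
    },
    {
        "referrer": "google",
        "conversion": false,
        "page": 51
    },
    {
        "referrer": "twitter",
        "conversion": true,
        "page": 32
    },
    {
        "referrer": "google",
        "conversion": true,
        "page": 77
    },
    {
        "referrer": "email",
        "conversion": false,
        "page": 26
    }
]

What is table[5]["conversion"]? False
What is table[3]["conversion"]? True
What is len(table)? 6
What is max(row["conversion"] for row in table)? True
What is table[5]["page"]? 26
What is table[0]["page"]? 65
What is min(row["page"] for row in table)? 26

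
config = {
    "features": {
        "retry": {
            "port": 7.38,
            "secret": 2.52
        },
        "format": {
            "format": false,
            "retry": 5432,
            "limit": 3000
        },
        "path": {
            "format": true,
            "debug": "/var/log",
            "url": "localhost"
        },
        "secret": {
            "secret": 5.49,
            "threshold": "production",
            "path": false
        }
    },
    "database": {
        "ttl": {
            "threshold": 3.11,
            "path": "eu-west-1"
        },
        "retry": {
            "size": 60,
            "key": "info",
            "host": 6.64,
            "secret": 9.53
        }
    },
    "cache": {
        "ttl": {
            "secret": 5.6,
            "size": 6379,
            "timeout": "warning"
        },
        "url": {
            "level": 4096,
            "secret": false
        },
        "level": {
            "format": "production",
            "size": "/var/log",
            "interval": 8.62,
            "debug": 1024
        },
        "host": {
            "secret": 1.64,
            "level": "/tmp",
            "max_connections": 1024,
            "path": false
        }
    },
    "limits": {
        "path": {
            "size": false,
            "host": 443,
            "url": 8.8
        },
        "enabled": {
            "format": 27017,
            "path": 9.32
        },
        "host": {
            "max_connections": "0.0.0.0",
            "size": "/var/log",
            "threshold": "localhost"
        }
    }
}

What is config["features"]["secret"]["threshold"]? "production"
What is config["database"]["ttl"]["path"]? "eu-west-1"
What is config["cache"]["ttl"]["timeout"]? "warning"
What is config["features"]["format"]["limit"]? 3000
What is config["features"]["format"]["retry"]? 5432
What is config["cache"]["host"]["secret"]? 1.64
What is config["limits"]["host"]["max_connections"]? "0.0.0.0"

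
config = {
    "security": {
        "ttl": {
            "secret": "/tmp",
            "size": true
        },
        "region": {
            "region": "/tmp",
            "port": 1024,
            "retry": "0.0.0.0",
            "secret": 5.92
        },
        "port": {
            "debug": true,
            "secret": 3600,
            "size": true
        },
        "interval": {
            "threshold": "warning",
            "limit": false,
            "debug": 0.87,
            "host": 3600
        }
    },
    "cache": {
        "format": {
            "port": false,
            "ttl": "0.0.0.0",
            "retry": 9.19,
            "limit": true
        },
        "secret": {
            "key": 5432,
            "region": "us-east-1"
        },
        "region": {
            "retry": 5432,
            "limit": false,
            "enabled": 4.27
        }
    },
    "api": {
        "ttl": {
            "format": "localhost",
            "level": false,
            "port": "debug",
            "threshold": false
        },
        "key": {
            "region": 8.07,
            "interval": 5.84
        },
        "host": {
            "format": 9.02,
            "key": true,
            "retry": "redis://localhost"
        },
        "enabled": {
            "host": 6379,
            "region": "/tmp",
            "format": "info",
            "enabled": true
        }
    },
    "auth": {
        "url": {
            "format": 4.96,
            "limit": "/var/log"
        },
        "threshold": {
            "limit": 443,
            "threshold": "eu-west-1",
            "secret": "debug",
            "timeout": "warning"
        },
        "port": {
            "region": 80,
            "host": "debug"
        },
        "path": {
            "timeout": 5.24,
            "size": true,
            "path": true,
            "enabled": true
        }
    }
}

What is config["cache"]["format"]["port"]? False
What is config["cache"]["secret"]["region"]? "us-east-1"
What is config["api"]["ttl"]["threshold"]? False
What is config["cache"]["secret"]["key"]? 5432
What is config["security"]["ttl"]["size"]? True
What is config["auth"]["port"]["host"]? "debug"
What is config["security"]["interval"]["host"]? 3600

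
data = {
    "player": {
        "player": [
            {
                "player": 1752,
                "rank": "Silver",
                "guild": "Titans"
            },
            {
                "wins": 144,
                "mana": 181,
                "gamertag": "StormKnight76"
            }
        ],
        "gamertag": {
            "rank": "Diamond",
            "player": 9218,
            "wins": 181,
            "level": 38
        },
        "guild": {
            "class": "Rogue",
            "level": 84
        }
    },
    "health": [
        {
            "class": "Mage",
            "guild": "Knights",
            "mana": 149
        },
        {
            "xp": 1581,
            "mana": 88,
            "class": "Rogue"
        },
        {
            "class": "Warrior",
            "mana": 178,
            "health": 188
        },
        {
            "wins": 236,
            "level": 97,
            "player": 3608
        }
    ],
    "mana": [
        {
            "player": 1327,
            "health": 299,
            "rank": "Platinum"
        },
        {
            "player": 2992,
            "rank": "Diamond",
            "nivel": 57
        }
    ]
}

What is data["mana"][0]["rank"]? "Platinum"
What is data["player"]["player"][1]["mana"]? 181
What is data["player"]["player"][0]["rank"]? "Silver"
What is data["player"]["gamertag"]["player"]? 9218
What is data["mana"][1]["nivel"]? 57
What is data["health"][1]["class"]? "Rogue"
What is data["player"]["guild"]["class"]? "Rogue"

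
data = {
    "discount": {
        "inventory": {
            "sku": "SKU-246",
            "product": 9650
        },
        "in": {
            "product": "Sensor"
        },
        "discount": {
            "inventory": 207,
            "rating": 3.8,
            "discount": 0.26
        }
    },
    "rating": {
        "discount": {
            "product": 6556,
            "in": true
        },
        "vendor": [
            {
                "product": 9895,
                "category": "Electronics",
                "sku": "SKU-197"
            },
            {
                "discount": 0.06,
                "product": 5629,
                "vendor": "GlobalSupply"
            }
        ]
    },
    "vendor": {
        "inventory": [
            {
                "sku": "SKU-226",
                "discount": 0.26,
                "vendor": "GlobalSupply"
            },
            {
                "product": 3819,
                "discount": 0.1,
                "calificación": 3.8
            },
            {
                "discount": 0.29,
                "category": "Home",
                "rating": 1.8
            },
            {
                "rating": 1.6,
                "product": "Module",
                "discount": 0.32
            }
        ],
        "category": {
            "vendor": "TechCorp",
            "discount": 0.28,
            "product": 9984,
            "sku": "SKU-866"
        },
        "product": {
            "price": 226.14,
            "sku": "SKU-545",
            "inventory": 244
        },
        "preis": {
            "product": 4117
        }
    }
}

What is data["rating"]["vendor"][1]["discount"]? 0.06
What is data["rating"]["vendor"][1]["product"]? 5629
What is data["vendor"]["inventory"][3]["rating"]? 1.6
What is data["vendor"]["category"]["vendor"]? "TechCorp"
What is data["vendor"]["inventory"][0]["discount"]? 0.26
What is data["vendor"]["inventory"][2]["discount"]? 0.29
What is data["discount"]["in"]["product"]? "Sensor"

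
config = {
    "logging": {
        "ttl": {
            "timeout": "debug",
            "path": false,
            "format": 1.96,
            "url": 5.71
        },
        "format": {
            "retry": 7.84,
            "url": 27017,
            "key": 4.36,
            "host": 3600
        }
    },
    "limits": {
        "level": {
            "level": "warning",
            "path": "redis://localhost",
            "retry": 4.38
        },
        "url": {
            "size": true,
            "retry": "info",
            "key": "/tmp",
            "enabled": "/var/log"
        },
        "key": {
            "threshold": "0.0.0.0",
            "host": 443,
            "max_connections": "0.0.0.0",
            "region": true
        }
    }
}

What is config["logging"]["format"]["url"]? 27017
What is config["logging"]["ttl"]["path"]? False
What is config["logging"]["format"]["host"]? 3600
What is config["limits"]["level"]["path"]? "redis://localhost"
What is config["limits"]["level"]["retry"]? 4.38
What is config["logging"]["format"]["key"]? 4.36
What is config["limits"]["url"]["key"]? "/tmp"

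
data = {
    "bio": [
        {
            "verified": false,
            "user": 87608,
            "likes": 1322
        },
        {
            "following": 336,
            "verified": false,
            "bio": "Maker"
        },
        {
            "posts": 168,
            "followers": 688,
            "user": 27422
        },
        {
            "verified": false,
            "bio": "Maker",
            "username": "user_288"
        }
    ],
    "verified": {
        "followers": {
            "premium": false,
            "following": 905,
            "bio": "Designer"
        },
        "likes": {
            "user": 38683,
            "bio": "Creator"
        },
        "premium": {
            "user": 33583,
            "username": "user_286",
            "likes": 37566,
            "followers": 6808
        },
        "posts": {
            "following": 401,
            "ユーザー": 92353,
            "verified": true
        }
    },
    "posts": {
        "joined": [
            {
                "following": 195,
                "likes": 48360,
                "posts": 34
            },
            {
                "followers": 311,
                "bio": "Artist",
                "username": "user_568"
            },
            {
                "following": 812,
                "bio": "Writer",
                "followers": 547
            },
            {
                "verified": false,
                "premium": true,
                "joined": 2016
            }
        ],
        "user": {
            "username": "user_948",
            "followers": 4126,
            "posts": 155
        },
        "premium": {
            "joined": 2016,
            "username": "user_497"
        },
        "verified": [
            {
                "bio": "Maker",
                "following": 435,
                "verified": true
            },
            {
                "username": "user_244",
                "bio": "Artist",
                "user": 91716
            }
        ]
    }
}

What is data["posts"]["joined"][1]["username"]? "user_568"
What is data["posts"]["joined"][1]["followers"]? 311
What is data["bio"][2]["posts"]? 168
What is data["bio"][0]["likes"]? 1322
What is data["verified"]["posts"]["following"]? 401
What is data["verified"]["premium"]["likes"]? 37566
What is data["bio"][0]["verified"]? False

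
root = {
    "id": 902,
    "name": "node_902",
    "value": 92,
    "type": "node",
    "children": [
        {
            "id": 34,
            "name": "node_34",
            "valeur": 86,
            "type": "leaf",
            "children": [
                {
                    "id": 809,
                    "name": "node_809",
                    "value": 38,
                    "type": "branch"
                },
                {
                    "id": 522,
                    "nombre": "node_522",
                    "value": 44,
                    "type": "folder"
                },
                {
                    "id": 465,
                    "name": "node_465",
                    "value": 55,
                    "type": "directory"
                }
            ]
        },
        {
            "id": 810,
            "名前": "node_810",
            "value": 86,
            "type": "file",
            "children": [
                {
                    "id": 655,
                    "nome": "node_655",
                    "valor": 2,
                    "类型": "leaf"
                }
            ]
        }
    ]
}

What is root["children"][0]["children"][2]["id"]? 465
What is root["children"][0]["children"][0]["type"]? "branch"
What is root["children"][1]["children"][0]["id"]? 655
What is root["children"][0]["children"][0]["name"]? "node_809"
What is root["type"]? "node"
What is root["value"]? 92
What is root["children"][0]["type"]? "leaf"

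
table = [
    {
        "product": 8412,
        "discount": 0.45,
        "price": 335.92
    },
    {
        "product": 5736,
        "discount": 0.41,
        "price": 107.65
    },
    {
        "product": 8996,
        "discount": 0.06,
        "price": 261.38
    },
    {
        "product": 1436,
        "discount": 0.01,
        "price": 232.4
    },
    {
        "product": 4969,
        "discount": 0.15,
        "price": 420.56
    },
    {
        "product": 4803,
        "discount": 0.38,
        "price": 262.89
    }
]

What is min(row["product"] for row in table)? 1436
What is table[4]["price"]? 420.56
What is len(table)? 6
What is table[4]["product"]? 4969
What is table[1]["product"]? 5736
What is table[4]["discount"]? 0.15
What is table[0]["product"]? 8412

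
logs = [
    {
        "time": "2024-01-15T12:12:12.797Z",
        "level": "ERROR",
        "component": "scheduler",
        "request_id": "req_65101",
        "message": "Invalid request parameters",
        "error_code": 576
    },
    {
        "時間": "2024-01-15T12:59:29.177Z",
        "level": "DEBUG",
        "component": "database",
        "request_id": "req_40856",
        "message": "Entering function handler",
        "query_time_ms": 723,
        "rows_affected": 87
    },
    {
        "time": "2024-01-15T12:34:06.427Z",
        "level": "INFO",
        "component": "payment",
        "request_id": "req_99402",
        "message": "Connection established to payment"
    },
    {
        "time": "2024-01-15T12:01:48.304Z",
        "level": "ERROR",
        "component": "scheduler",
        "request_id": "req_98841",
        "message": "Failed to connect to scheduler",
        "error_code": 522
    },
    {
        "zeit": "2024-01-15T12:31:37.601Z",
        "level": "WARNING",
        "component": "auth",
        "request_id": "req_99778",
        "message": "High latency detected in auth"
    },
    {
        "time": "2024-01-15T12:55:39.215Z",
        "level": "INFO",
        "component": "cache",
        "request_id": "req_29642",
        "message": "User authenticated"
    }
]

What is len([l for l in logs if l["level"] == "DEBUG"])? 1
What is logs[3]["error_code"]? 522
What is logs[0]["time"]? "2024-01-15T12:12:12.797Z"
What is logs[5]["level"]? "INFO"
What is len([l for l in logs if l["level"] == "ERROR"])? 2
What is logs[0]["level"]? "ERROR"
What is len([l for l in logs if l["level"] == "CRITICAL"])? 0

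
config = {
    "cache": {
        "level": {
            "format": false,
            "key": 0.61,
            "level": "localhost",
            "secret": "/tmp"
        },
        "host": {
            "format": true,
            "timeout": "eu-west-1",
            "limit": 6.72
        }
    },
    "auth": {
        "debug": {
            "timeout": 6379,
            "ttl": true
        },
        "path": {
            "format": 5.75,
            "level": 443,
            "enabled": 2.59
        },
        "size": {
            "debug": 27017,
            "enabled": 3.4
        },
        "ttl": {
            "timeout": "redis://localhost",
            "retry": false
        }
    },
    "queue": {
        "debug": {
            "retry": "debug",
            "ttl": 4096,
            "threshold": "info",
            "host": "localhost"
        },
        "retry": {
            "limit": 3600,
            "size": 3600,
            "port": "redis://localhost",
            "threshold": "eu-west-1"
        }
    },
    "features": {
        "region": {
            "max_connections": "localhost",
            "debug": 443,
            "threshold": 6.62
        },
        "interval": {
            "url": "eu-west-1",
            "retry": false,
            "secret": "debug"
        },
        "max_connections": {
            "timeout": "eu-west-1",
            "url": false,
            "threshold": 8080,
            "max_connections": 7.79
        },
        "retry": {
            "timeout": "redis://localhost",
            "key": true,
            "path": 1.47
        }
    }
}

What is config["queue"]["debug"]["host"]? "localhost"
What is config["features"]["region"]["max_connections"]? "localhost"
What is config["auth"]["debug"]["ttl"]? True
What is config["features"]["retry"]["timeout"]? "redis://localhost"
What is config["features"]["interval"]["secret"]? "debug"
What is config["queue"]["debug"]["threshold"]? "info"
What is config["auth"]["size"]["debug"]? 27017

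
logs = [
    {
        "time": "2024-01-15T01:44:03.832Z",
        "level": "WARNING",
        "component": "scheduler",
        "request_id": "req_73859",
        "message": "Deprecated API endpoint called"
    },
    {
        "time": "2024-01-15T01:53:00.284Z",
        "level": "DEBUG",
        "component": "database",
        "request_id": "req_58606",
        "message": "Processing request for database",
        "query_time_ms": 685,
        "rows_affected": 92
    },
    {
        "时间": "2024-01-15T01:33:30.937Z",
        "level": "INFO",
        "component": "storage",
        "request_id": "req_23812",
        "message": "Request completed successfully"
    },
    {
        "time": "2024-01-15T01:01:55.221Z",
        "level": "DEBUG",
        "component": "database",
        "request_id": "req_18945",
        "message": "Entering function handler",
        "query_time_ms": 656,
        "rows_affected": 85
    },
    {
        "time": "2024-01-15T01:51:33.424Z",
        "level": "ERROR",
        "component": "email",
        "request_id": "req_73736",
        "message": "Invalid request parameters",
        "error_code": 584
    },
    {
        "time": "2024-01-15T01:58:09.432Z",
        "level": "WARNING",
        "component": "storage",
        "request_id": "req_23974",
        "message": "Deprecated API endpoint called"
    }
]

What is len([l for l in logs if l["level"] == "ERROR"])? 1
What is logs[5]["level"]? "WARNING"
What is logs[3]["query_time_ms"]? 656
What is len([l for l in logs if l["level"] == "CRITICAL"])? 0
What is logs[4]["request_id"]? "req_73736"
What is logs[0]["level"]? "WARNING"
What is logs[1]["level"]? "DEBUG"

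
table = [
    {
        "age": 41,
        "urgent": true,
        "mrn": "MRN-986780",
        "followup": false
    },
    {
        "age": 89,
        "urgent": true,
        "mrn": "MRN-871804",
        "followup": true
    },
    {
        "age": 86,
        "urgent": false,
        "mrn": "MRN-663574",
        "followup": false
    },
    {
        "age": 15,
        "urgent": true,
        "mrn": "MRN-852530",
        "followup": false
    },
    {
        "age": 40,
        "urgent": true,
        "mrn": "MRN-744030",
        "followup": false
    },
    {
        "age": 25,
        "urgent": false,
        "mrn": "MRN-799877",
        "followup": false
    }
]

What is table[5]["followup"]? False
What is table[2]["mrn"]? "MRN-663574"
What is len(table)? 6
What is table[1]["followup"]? True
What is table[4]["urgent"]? True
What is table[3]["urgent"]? True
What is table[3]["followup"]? False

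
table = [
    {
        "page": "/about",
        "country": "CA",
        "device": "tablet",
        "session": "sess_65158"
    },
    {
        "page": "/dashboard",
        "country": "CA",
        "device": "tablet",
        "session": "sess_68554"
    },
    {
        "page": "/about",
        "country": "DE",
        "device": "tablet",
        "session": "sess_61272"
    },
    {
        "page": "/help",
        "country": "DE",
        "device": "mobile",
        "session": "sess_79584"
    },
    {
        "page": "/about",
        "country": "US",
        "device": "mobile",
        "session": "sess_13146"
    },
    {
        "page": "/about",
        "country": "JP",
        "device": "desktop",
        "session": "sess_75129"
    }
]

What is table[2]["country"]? "DE"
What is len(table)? 6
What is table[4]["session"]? "sess_13146"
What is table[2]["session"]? "sess_61272"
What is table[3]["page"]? "/help"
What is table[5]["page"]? "/about"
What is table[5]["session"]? "sess_75129"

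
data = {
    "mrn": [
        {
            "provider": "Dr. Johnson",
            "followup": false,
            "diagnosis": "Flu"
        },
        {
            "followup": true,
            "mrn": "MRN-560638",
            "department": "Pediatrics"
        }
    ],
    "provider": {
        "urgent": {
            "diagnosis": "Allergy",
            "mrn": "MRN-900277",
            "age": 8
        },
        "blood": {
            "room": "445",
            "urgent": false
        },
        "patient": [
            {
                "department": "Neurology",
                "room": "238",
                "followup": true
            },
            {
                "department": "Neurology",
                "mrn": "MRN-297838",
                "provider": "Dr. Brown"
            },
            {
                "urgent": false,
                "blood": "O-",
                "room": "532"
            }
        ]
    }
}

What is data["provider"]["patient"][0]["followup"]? True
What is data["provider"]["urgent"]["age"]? 8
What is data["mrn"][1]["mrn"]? "MRN-560638"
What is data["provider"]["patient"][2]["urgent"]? False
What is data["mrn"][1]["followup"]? True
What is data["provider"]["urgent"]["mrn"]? "MRN-900277"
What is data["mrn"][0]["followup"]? False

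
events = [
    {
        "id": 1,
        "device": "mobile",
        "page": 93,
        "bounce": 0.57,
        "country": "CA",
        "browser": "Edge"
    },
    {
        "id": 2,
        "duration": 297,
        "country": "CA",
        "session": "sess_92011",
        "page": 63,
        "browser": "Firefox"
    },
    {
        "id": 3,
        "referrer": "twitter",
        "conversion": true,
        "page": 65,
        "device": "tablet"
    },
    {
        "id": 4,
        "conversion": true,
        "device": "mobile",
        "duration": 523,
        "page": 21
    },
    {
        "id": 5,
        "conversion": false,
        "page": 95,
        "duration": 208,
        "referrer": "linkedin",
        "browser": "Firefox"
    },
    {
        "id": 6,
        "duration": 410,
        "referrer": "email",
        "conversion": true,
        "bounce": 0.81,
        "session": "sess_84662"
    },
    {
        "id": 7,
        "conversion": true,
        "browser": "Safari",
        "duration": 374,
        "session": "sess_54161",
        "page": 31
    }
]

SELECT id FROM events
[1, 2, 3, 4, 5, 6, 7]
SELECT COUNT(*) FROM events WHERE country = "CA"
2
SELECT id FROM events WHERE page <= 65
[2, 3, 4, 7]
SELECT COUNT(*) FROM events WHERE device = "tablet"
1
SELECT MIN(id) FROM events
1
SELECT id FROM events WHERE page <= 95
[1, 2, 3, 4, 5, 7]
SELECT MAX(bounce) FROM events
0.81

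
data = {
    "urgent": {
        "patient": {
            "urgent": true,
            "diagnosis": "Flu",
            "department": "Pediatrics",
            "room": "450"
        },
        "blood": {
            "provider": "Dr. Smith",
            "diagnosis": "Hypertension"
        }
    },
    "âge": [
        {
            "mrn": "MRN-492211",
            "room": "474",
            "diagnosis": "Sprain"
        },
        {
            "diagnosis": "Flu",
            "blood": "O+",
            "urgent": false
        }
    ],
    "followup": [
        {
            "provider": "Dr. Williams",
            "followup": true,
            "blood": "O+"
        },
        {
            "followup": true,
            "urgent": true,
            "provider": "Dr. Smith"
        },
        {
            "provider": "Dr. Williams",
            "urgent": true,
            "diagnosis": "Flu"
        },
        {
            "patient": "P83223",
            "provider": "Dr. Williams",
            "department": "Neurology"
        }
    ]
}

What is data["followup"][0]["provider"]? "Dr. Williams"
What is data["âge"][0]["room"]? "474"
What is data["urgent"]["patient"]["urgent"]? True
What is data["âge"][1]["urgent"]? False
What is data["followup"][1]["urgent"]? True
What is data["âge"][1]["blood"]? "O+"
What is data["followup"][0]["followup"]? True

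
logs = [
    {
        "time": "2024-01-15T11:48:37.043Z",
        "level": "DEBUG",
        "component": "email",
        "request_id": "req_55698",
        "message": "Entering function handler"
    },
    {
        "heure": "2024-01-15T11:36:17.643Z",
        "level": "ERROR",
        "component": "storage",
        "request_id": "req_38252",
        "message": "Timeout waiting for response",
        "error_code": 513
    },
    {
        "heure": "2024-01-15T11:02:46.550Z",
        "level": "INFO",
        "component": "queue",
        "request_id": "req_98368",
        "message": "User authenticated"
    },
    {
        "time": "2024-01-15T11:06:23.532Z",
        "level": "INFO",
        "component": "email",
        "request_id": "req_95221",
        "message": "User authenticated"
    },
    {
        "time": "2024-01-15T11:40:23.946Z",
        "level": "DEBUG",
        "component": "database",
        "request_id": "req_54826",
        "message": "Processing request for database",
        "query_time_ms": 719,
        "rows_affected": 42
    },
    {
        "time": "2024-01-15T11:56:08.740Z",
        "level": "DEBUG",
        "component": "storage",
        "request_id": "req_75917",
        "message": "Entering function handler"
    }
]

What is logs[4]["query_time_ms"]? 719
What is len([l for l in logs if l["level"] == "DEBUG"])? 3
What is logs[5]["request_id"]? "req_75917"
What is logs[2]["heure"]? "2024-01-15T11:02:46.550Z"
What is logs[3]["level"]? "INFO"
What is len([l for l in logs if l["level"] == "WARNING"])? 0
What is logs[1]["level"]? "ERROR"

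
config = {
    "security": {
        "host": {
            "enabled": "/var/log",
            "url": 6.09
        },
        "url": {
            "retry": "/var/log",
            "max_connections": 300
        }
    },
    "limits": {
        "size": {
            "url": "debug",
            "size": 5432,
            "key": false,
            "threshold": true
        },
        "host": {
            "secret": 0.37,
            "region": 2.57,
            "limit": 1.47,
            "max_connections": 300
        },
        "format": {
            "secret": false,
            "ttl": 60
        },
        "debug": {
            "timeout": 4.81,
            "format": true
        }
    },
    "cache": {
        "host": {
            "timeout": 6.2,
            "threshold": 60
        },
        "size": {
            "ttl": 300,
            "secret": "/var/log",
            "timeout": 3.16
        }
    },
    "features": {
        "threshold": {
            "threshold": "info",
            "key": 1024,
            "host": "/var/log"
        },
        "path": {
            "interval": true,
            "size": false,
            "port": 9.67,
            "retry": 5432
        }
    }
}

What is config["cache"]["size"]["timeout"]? 3.16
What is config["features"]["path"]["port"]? 9.67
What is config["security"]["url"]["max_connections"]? 300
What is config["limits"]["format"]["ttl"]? 60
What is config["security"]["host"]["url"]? 6.09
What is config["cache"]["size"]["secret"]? "/var/log"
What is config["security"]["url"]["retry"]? "/var/log"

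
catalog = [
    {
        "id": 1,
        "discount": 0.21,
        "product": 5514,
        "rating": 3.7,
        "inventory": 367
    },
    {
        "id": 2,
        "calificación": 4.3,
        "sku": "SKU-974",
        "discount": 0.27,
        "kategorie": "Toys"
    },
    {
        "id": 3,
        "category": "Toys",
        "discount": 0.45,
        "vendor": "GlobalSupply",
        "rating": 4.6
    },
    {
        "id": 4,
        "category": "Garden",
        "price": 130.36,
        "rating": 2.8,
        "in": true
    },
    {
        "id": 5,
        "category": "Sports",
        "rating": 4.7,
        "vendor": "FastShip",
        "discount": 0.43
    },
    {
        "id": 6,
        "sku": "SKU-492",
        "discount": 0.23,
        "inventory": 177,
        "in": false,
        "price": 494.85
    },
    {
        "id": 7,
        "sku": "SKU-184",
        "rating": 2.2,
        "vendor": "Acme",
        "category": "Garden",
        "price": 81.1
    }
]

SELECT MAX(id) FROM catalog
7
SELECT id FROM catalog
[1, 2, 3, 4, 5, 6, 7]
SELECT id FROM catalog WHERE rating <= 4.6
[1, 3, 4, 7]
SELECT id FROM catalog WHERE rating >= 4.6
[3, 5]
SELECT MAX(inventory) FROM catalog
367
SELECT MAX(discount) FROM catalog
0.45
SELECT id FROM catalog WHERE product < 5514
[]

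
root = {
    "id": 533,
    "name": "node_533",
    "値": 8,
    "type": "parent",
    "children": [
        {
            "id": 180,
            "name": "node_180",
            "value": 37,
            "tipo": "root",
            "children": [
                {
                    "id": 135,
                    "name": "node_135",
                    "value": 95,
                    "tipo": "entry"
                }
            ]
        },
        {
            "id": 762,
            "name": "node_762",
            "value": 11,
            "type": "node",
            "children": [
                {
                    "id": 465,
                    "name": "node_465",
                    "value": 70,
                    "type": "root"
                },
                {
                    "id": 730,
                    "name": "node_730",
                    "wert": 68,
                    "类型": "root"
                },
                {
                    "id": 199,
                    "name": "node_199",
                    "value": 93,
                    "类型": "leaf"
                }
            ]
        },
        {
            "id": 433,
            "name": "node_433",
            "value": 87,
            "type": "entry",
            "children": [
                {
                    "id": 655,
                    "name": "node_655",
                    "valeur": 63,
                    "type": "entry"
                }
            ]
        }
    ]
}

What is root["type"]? "parent"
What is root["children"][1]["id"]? 762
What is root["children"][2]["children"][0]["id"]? 655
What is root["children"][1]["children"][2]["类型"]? "leaf"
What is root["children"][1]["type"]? "node"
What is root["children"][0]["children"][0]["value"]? 95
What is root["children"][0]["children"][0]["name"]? "node_135"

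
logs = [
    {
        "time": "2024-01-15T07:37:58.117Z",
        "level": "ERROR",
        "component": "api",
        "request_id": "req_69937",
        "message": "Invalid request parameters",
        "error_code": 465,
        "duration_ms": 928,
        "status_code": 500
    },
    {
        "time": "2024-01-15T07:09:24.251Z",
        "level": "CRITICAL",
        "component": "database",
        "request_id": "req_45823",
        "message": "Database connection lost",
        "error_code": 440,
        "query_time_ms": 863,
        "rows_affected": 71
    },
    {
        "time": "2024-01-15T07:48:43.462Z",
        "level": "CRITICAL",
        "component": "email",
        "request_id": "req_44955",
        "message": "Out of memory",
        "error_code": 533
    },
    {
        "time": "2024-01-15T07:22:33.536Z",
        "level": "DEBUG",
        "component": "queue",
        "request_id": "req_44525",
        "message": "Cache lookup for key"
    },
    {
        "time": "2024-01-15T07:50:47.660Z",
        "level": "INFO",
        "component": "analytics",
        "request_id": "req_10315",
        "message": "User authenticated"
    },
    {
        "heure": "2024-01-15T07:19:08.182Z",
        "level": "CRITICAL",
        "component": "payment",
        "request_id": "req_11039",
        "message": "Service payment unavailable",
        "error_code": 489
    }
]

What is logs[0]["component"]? "api"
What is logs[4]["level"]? "INFO"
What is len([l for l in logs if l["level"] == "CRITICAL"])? 3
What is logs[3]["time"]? "2024-01-15T07:22:33.536Z"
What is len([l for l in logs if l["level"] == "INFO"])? 1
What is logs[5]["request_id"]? "req_11039"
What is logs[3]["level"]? "DEBUG"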